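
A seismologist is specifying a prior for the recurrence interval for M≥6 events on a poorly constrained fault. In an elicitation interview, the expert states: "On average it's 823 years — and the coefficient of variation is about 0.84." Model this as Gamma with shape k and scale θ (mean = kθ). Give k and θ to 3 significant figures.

For Gamma(k, scale θ): mean = kθ, variance = kθ², so CV = 1/√k.
CV = 0.84, hence k = 1/CV² = 1.42.
Then θ = mean/k = 823/1.42 = 581.

k ≈ 1.42, θ ≈ 581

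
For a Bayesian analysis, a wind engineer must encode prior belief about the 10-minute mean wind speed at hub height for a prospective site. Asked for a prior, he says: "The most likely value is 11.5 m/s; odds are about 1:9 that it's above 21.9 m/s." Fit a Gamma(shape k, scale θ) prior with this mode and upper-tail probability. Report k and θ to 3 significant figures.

k ≈ 5.61, θ ≈ 2.5

Gamma(k,θ) with k>1 has mode (k−1)θ, so θ = 11.5/(k−1).
Need P(X < 21.9) = 0.9 with θ tied to k this way. Start at k = 2, θ = 11.5: P(X<21.9) ≈ 0.567.
Too low — raise k to concentrate. Iterating converges to k ≈ 5.61.
Then θ = 11.5/(5.61−1) ≈ 2.5.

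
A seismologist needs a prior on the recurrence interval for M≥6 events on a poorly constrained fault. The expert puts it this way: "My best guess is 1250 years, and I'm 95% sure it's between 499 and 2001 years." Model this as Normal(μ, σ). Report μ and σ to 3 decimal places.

A symmetric 95% interval runs μ ± z·σ with z = 1.96.
Half-width = 751, so σ = 751/1.96 = 383.170.
μ is the stated best guess, 1250.000.

μ = 1250.000, σ = 383.170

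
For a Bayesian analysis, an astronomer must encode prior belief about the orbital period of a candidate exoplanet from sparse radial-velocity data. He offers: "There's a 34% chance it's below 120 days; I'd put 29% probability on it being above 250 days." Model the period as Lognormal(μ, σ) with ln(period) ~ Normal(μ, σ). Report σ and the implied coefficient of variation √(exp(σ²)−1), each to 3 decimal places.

If T ~ Lognormal(μ,σ) then ln T ~ Normal(μ,σ), so the p-quantile of ln T is μ + z_p·σ.
ln(120) = 4.787 and ln(250) = 5.521; z_{0.34} = -0.4125, z_{0.71} = 0.5534.
σ = (5.521 − 4.787)/(0.5534 − (-0.4125)) = 0.760.
μ = 4.787 − (-0.4125)·0.760 = 5.101.
CV = √(exp(σ²)−1) = √(exp(0.5775)−1) = 0.884.

σ ≈ 0.760, CV ≈ 0.884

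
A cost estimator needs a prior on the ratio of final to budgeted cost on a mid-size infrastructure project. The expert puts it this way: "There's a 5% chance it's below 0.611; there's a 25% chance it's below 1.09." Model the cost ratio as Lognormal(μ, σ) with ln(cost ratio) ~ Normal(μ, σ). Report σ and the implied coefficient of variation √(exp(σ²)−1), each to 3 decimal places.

σ ≈ 0.597, CV ≈ 0.654

If T ~ Lognormal(μ,σ) then ln T ~ Normal(μ,σ), so the p-quantile of ln T is μ + z_p·σ.
ln(0.611) = -0.4927 and ln(1.09) = 0.08618; z_{0.05} = -1.645, z_{0.25} = -0.6745.
σ = (0.08618 − -0.4927)/(-0.6745 − (-1.645)) = 0.597.
μ = -0.4927 − (-1.645)·0.597 = 0.489.
CV = √(exp(σ²)−1) = √(exp(0.3558)−1) = 0.654.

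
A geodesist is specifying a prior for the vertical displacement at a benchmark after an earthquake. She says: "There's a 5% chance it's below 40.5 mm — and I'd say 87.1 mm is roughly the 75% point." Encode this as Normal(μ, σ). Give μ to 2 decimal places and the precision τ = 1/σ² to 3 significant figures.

μ = 73.55, τ = 0.00248

The p-quantile of Normal(μ,σ) is μ + z_p·σ, with z_{0.05} = -1.645 and z_{0.75} = 0.6745.
Eliminate σ: μ = (z₂·x₁ − z₁·x₂)/(z₂ − z₁) = (0.6745·40.5 − (-1.645)·87.1)/2.319 = 73.55.
Then σ = (x₂ − x₁)/(z₂ − z₁) = (87.1 − 40.5)/2.319 = 20.09.
Precision τ = 1/σ² = 1/20.09² = 0.00248.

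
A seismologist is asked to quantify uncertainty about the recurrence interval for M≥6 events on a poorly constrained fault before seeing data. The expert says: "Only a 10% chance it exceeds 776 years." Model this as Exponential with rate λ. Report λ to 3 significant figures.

P(T > 776.0) = e^(−λ·776.0) = 0.1, so λ = −ln(0.1)/776.0 = 0.00297.

λ ≈ 0.00297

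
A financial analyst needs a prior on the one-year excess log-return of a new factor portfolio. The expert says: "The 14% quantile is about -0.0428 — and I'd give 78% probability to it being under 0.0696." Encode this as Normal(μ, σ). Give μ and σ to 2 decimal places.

For Normal(μ,σ), the p-quantile is μ + z_p·σ. Here z_{0.14} = -1.08, z_{0.78} = 0.7722.
So -0.0428 = μ − 1.08σ and 0.0696 = μ + 0.7722σ.
Subtracting: σ = (0.0696 − -0.0428)/(0.7722 − (-1.08)) = 0.06.
Then μ = -0.0428 − (-1.08)·0.06 = 0.02.

μ = 0.02, σ = 0.06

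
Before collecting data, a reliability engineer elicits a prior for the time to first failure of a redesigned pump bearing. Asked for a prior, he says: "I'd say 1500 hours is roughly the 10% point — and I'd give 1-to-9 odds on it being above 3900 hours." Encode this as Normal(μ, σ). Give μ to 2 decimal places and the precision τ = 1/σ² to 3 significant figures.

For Normal(μ,σ), the p-quantile is μ + z_p·σ. Here z_{0.1} = -1.282, z_{0.9} = 1.282.
So 1500 = μ − 1.282σ and 3900 = μ + 1.282σ.
Subtracting: σ = (3900 − 1500)/(1.282 − (-1.282)) = 936.36.
Then μ = 1500 − (-1.282)·936.36 = 2700.00.
Precision τ = 1/σ² = 1/936.4² = 1.14e-06.

μ = 2700.00, τ = 1.14e-06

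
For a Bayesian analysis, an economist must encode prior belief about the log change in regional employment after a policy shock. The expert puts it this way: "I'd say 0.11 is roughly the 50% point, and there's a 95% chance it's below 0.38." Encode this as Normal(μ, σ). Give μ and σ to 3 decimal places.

The p-quantile of Normal(μ,σ) is μ + z_p·σ, with z_{0.5} = 0 and z_{0.95} = 1.645.
Eliminate σ: μ = (z₂·x₁ − z₁·x₂)/(z₂ − z₁) = (1.645·0.11 − (0)·0.38)/1.645 = 0.110.
Then σ = (x₂ − x₁)/(z₂ − z₁) = (0.38 − 0.11)/1.645 = 0.164.

μ = 0.110, σ = 0.164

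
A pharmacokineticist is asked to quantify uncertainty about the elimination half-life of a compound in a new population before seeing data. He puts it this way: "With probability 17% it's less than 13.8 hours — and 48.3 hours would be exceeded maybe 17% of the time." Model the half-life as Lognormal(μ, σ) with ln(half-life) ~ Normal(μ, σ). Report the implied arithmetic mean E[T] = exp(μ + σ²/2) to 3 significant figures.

If T ~ Lognormal(μ,σ) then ln T ~ Normal(μ,σ), so the p-quantile of ln T is μ + z_p·σ.
ln(13.8) = 2.625 and ln(48.3) = 3.877; z_{0.17} = -0.9542, z_{0.83} = 0.9542.
σ = (3.877 − 2.625)/(0.9542 − (-0.9542)) = 0.656.
μ = 2.625 − (-0.9542)·0.656 = 3.251.
E[T] = exp(μ + σ²/2) = exp(3.251 + 0.2155) = 32 hours.

E[T] ≈ 32 hours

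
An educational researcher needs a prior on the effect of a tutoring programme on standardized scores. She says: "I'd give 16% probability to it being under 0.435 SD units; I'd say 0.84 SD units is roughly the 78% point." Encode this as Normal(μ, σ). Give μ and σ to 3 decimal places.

μ = 0.663, σ = 0.229

For Normal(μ,σ), the p-quantile is μ + z_p·σ. Here z_{0.16} = -0.9945, z_{0.78} = 0.7722.
So 0.435 = μ − 0.9945σ and 0.84 = μ + 0.7722σ.
Subtracting: σ = (0.84 − 0.435)/(0.7722 − (-0.9945)) = 0.229.
Then μ = 0.435 − (-0.9945)·0.229 = 0.663.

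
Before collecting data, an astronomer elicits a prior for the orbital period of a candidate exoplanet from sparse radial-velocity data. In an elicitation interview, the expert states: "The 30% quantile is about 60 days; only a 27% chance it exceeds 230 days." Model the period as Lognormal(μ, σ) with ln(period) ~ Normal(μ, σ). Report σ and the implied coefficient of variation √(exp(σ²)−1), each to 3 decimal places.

σ ≈ 1.182, CV ≈ 1.743

If T ~ Lognormal(μ,σ) then ln T ~ Normal(μ,σ), so the p-quantile of ln T is μ + z_p·σ.
ln(60) = 4.094 and ln(230) = 5.438; z_{0.3} = -0.5244, z_{0.73} = 0.6128.
σ = (5.438 − 4.094)/(0.6128 − (-0.5244)) = 1.182.
μ = 4.094 − (-0.5244)·1.182 = 4.714.
CV = √(exp(σ²)−1) = √(exp(1.3962)−1) = 1.743.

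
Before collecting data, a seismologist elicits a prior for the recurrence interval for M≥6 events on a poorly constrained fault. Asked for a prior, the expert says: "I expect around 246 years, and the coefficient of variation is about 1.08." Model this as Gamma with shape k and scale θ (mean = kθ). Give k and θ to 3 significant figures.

For Gamma(k, scale θ): mean = kθ, variance = kθ², so CV = 1/√k.
CV = 1.08, hence k = 1/CV² = 0.857.
Then θ = mean/k = 246/0.857 = 287.

k ≈ 0.857, θ ≈ 287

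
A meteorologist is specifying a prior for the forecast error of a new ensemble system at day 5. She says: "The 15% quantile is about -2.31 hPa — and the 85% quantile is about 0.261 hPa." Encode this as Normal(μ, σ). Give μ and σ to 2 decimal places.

μ = -1.02, σ = 1.24

The p-quantile of Normal(μ,σ) is μ + z_p·σ, with z_{0.15} = -1.036 and z_{0.85} = 1.036.
Eliminate σ: μ = (z₂·x₁ − z₁·x₂)/(z₂ − z₁) = (1.036·-2.31 − (-1.036)·0.261)/2.073 = -1.02.
Then σ = (x₂ − x₁)/(z₂ − z₁) = (0.261 − -2.31)/2.073 = 1.24.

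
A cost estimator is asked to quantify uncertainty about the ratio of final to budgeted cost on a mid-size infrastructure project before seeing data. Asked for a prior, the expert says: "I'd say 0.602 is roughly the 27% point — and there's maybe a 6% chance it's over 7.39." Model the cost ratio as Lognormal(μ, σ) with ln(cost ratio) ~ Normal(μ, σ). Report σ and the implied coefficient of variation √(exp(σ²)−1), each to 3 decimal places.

If T ~ Lognormal(μ,σ) then ln T ~ Normal(μ,σ), so the p-quantile of ln T is μ + z_p·σ.
ln(0.602) = -0.5075 and ln(7.39) = 2; z_{0.27} = -0.6128, z_{0.94} = 1.555.
σ = (2 − -0.5075)/(1.555 − (-0.6128)) = 1.157.
μ = -0.5075 − (-0.6128)·1.157 = 0.201.
CV = √(exp(σ²)−1) = √(exp(1.3384)−1) = 1.677.

σ ≈ 1.157, CV ≈ 1.677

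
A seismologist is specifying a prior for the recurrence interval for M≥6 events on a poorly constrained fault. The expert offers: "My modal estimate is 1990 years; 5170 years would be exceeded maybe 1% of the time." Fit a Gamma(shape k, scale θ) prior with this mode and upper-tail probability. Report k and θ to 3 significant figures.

k ≈ 6.11, θ ≈ 390

Gamma(k,θ) with k>1 has mode (k−1)θ, so θ = 1990/(k−1).
Need P(X < 5170) = 0.99 with θ tied to k this way. Start at k = 2, θ = 1990: P(X<5170) ≈ 0.732.
Too low — raise k to concentrate. Iterating converges to k ≈ 6.11.
Then θ = 1990/(6.11−1) ≈ 390.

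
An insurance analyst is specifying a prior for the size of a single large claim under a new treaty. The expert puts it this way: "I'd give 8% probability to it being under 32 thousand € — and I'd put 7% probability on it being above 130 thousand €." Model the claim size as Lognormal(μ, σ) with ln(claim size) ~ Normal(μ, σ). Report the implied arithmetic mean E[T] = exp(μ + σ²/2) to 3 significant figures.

If T ~ Lognormal(μ,σ) then ln T ~ Normal(μ,σ), so the p-quantile of ln T is μ + z_p·σ.
ln(32) = 3.466 and ln(130) = 4.868; z_{0.08} = -1.405, z_{0.93} = 1.476.
σ = (4.868 − 3.466)/(1.476 − (-1.405)) = 0.487.
μ = 3.466 − (-1.405)·0.487 = 4.149.
E[T] = exp(μ + σ²/2) = exp(4.149 + 0.1184) = 71.4 thousand €.

E[T] ≈ 71.4 thousand €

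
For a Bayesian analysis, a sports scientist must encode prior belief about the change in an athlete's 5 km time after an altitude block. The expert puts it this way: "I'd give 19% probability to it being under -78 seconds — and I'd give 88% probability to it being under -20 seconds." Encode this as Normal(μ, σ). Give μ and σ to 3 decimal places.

μ = -53.197, σ = 28.253

The p-quantile of Normal(μ,σ) is μ + z_p·σ, with z_{0.19} = -0.8779 and z_{0.88} = 1.175.
Eliminate σ: μ = (z₂·x₁ − z₁·x₂)/(z₂ − z₁) = (1.175·-78 − (-0.8779)·-20)/2.053 = -53.197.
Then σ = (x₂ − x₁)/(z₂ − z₁) = (-20 − -78)/2.053 = 28.253.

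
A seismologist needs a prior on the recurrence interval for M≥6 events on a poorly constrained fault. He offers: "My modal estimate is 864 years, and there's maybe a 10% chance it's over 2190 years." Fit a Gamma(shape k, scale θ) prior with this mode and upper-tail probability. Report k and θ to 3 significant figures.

k ≈ 3.22, θ ≈ 389

Gamma(k,θ) with k>1 has mode (k−1)θ, so θ = 864/(k−1).
Need P(X < 2190) = 0.9 with θ tied to k this way. Start at k = 2, θ = 864: P(X<2190) ≈ 0.720.
Too low — raise k to concentrate. Iterating converges to k ≈ 3.22.
Then θ = 864/(3.22−1) ≈ 389.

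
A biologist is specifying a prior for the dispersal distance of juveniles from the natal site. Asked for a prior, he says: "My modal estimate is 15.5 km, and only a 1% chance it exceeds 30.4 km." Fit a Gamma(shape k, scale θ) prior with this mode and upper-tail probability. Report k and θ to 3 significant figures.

k ≈ 11.9, θ ≈ 1.43

Gamma(k,θ) with k>1 has mode (k−1)θ, so θ = 15.5/(k−1).
Need P(X < 30.4) = 0.99 with θ tied to k this way. Start at k = 2, θ = 15.5: P(X<30.4) ≈ 0.583.
Too low — raise k to concentrate. Iterating converges to k ≈ 11.9.
Then θ = 15.5/(11.9−1) ≈ 1.43.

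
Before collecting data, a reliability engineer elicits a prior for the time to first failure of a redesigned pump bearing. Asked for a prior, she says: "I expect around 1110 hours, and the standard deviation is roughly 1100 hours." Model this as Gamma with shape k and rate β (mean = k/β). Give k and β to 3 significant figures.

k ≈ 1.02, β ≈ 0.000917

For Gamma(k, rate β): mean = k/β, variance = k/β², so CV = 1/√k.
CV = SD/mean = 1100/1110 = 0.991, hence k = 1/CV² = 1.02.
Then β = k/mean = 1.02/1110 = 0.000917.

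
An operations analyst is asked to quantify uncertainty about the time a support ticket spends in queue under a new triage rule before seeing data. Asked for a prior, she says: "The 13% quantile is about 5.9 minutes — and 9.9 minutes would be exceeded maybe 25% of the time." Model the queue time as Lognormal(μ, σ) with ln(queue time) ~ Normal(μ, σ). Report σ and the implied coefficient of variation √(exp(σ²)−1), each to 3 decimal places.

If T ~ Lognormal(μ,σ) then ln T ~ Normal(μ,σ), so the p-quantile of ln T is μ + z_p·σ.
ln(5.9) = 1.775 and ln(9.9) = 2.293; z_{0.13} = -1.126, z_{0.75} = 0.6745.
σ = (2.293 − 1.775)/(0.6745 − (-1.126)) = 0.287.
μ = 1.775 − (-1.126)·0.287 = 2.099.
CV = √(exp(σ²)−1) = √(exp(0.0826)−1) = 0.293.

σ ≈ 0.287, CV ≈ 0.293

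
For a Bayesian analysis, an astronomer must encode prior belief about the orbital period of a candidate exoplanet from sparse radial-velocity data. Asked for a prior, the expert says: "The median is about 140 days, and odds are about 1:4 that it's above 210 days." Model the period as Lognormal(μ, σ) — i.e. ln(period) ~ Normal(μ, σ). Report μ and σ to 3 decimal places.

μ ≈ 4.942, σ ≈ 0.482

If T ~ Lognormal(μ,σ) then ln T ~ Normal(μ,σ), so the p-quantile of ln T is μ + z_p·σ.
ln(140) = 4.942 and ln(210) = 5.347; z_{0.5} = 0, z_{0.8} = 0.8416.
σ = (5.347 − 4.942)/(0.8416 − (0)) = 0.482.
μ = 4.942 − (0)·0.482 = 4.942.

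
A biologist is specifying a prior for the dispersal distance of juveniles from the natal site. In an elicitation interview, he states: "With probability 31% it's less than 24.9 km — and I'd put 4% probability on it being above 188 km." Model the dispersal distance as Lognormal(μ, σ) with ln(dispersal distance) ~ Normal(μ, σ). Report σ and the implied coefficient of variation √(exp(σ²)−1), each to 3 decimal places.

If T ~ Lognormal(μ,σ) then ln T ~ Normal(μ,σ), so the p-quantile of ln T is μ + z_p·σ.
ln(24.9) = 3.215 and ln(188) = 5.236; z_{0.31} = -0.4959, z_{0.96} = 1.751.
σ = (5.236 − 3.215)/(1.751 − (-0.4959)) = 0.900.
μ = 3.215 − (-0.4959)·0.900 = 3.661.
CV = √(exp(σ²)−1) = √(exp(0.8098)−1) = 1.117.

σ ≈ 0.900, CV ≈ 1.117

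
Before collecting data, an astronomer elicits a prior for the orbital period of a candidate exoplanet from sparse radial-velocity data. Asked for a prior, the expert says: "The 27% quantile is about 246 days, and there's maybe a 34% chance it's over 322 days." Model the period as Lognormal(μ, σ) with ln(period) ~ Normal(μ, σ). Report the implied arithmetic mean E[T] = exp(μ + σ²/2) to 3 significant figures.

If T ~ Lognormal(μ,σ) then ln T ~ Normal(μ,σ), so the p-quantile of ln T is μ + z_p·σ.
ln(246) = 5.505 and ln(322) = 5.775; z_{0.27} = -0.6128, z_{0.66} = 0.4125.
σ = (5.775 − 5.505)/(0.4125 − (-0.6128)) = 0.263.
μ = 5.505 − (-0.6128)·0.263 = 5.666.
E[T] = exp(μ + σ²/2) = exp(5.666 + 0.0345) = 299 days.

E[T] ≈ 299 days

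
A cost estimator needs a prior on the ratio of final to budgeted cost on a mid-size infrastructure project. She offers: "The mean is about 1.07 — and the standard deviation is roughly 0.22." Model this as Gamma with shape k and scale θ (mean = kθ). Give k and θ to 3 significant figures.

For Gamma(k, scale θ): mean = kθ, variance = kθ², so CV = 1/√k.
CV = SD/mean = 0.22/1.07 = 0.2056, hence k = 1/CV² = 23.7.
Then θ = mean/k = 1.07/23.7 = 0.0452.

k ≈ 23.7, θ ≈ 0.0452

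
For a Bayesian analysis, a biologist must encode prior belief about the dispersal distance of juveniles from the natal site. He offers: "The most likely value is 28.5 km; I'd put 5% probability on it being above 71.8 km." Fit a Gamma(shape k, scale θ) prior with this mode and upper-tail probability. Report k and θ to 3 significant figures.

k ≈ 4.18, θ ≈ 8.97

Gamma(k,θ) with k>1 has mode (k−1)θ, so θ = 28.5/(k−1).
Need P(X < 71.8) = 0.95 with θ tied to k this way. Start at k = 2, θ = 28.5: P(X<71.8) ≈ 0.717.
Too low — raise k to concentrate. Iterating converges to k ≈ 4.18.
Then θ = 28.5/(4.18−1) ≈ 8.97.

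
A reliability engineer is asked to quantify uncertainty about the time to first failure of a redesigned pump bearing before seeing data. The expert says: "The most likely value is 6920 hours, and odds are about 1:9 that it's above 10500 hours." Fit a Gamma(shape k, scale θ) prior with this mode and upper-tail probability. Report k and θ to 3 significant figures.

k ≈ 11.7, θ ≈ 646

Gamma(k,θ) with k>1 has mode (k−1)θ, so θ = 6920/(k−1).
Need P(X < 10500) = 0.9 with θ tied to k this way. Start at k = 2, θ = 6920: P(X<10500) ≈ 0.448.
Too low — raise k to concentrate. Iterating converges to k ≈ 11.7.
Then θ = 6920/(11.7−1) ≈ 646.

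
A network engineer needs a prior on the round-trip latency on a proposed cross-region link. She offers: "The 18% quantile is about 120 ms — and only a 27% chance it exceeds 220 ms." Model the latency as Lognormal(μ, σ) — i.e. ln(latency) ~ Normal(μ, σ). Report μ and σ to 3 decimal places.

μ ≈ 5.151, σ ≈ 0.397

If T ~ Lognormal(μ,σ) then ln T ~ Normal(μ,σ), so the p-quantile of ln T is μ + z_p·σ.
ln(120) = 4.787 and ln(220) = 5.394; z_{0.18} = -0.9154, z_{0.73} = 0.6128.
σ = (5.394 − 4.787)/(0.6128 − (-0.9154)) = 0.397.
μ = 4.787 − (-0.9154)·0.397 = 5.151.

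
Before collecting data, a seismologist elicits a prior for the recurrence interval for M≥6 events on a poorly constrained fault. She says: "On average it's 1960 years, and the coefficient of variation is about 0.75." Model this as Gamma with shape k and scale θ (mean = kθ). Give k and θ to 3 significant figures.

k ≈ 1.78, θ ≈ 1100

For Gamma(k, scale θ): mean = kθ, variance = kθ², so CV = 1/√k.
CV = 0.75, hence k = 1/CV² = 1.78.
Then θ = mean/k = 1960/1.78 = 1100.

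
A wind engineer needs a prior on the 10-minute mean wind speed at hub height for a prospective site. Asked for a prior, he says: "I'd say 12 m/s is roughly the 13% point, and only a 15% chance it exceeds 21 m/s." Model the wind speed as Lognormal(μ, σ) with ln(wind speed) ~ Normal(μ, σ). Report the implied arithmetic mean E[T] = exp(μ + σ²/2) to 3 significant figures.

If T ~ Lognormal(μ,σ) then ln T ~ Normal(μ,σ), so the p-quantile of ln T is μ + z_p·σ.
ln(12) = 2.485 and ln(21) = 3.045; z_{0.13} = -1.126, z_{0.85} = 1.036.
σ = (3.045 − 2.485)/(1.036 − (-1.126)) = 0.259.
μ = 2.485 − (-1.126)·0.259 = 2.776.
E[T] = exp(μ + σ²/2) = exp(2.776 + 0.0335) = 16.6 m/s.

E[T] ≈ 16.6 m/s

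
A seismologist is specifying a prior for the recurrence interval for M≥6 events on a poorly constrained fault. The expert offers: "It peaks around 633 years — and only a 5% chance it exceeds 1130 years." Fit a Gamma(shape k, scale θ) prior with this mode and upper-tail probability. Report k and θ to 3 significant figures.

Gamma(k,θ) with k>1 has mode (k−1)θ, so θ = 633/(k−1).
Need P(X < 1130) = 0.95 with θ tied to k this way. Start at k = 2, θ = 633: P(X<1130) ≈ 0.533.
Too low — raise k to concentrate. Iterating converges to k ≈ 9.3.
Then θ = 633/(9.3−1) ≈ 76.3.

k ≈ 9.3, θ ≈ 76.3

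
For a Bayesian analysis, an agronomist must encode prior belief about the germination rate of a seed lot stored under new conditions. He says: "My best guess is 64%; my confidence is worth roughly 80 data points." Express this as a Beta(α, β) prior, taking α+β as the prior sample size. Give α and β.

α = 51.2, β = 28.8

Under the effective-sample-size interpretation, Beta(α, β) has prior mean α/(α+β) and prior sample size α+β.
So α+β = 80 and α/(α+β) = 0.64, giving α = 0.64·80 = 51.2 and β = 80 − 51.2 = 28.8.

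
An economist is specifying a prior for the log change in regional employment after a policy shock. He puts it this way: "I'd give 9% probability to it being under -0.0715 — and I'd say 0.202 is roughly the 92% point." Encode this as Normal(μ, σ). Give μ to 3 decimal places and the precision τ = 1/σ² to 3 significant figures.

μ = 0.062, τ = 101

For Normal(μ,σ), the p-quantile is μ + z_p·σ. Here z_{0.09} = -1.341, z_{0.92} = 1.405.
So -0.0715 = μ − 1.341σ and 0.202 = μ + 1.405σ.
Subtracting: σ = (0.202 − -0.0715)/(1.405 − (-1.341)) = 0.100.
Then μ = -0.0715 − (-1.341)·0.100 = 0.062.
Precision τ = 1/σ² = 1/0.09961² = 101.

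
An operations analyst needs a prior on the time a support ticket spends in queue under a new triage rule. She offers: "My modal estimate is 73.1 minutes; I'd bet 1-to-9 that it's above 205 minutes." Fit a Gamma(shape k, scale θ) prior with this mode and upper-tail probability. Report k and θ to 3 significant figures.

k ≈ 2.8, θ ≈ 40.7

Gamma(k,θ) with k>1 has mode (k−1)θ, so θ = 73.1/(k−1).
Need P(X < 205) = 0.9 with θ tied to k this way. Start at k = 2, θ = 73.1: P(X<205) ≈ 0.770.
Too low — raise k to concentrate. Iterating converges to k ≈ 2.8.
Then θ = 73.1/(2.8−1) ≈ 40.7.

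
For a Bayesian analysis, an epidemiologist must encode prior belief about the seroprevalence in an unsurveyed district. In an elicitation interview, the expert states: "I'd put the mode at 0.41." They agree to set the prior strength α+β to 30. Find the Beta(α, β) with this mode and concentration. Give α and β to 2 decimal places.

α = 12.48, β = 17.52

For α,β > 1 the Beta mode is (α−1)/(α+β−2). With α+β = 30, the mode is (α−1)/28.
Set (α−1)/28 = 0.41 → α = 1 + 0.41·28 = 12.48.
β = 30 − α = 17.52.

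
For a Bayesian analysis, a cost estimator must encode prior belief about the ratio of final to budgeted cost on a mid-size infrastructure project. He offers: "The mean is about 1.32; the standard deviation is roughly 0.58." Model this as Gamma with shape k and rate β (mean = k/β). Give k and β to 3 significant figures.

k ≈ 5.18, β ≈ 3.92

For Gamma(k, rate β): mean = k/β, variance = k/β², so CV = 1/√k.
CV = SD/mean = 0.58/1.32 = 0.4394, hence k = 1/CV² = 5.18.
Then β = k/mean = 5.18/1.32 = 3.92.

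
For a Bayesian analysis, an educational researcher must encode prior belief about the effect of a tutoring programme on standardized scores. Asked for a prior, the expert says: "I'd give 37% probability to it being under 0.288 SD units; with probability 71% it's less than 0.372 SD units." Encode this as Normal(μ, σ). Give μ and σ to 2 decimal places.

μ = 0.32, σ = 0.09

The p-quantile of Normal(μ,σ) is μ + z_p·σ, with z_{0.37} = -0.3319 and z_{0.71} = 0.5534.
Eliminate σ: μ = (z₂·x₁ − z₁·x₂)/(z₂ − z₁) = (0.5534·0.288 − (-0.3319)·0.372)/0.8852 = 0.32.
Then σ = (x₂ − x₁)/(z₂ − z₁) = (0.372 − 0.288)/0.8852 = 0.09.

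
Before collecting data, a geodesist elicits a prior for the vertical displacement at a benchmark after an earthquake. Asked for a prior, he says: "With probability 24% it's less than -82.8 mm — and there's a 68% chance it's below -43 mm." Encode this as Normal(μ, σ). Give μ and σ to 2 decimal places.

For Normal(μ,σ), the p-quantile is μ + z_p·σ. Here z_{0.24} = -0.7063, z_{0.68} = 0.4677.
So -82.8 = μ − 0.7063σ and -43 = μ + 0.4677σ.
Subtracting: σ = (-43 − -82.8)/(0.4677 − (-0.7063)) = 33.90.
Then μ = -82.8 − (-0.7063)·33.90 = -58.86.

μ = -58.86, σ = 33.90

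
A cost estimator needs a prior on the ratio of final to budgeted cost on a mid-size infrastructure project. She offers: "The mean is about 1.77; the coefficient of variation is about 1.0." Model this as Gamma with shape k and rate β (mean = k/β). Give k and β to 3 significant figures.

For Gamma(k, rate β): mean = k/β, variance = k/β², so CV = 1/√k.
CV = 1.0, hence k = 1/CV² = 1.
Then β = k/mean = 1/1.77 = 0.565.

k ≈ 1, β ≈ 0.565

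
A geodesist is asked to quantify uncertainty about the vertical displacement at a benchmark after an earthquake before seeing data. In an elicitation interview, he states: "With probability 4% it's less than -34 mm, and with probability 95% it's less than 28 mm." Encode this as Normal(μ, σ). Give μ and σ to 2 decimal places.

For Normal(μ,σ), the p-quantile is μ + z_p·σ. Here z_{0.04} = -1.751, z_{0.95} = 1.645.
So -34 = μ − 1.751σ and 28 = μ + 1.645σ.
Subtracting: σ = (28 − -34)/(1.645 − (-1.751)) = 18.26.
Then μ = -34 − (-1.751)·18.26 = -2.03.

μ = -2.03, σ = 18.26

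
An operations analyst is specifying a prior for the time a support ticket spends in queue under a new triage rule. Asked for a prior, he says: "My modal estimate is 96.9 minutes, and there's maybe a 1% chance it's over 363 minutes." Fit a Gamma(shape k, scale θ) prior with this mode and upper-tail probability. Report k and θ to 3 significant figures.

k ≈ 3.44, θ ≈ 39.7

Gamma(k,θ) with k>1 has mode (k−1)θ, so θ = 96.9/(k−1).
Need P(X < 363) = 0.99 with θ tied to k this way. Start at k = 2, θ = 96.9: P(X<363) ≈ 0.888.
Too low — raise k to concentrate. Iterating converges to k ≈ 3.44.
Then θ = 96.9/(3.44−1) ≈ 39.7.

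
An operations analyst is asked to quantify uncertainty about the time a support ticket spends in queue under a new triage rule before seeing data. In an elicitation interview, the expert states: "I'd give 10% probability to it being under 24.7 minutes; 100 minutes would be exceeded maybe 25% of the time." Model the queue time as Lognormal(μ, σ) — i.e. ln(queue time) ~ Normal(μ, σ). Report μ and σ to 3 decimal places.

If T ~ Lognormal(μ,σ) then ln T ~ Normal(μ,σ), so the p-quantile of ln T is μ + z_p·σ.
ln(24.7) = 3.207 and ln(100) = 4.605; z_{0.1} = -1.282, z_{0.75} = 0.6745.
σ = (4.605 − 3.207)/(0.6745 − (-1.282)) = 0.715.
μ = 3.207 − (-1.282)·0.715 = 4.123.

μ ≈ 4.123, σ ≈ 0.715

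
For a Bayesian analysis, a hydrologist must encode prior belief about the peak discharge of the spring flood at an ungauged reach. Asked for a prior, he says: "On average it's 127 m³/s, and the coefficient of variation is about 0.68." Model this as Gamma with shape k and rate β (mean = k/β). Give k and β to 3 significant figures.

k ≈ 2.16, β ≈ 0.017

For Gamma(k, rate β): mean = k/β, variance = k/β², so CV = 1/√k.
CV = 0.68, hence k = 1/CV² = 2.16.
Then β = k/mean = 2.16/127 = 0.017.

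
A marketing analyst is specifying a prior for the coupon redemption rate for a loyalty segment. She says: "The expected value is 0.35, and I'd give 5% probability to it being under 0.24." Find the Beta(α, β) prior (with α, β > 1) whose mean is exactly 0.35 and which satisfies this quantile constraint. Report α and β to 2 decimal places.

α ≈ 16.33, β ≈ 30.32

With mean 0.35 fixed, write α = 0.35s, β = 0.65s where s = α+β.
Need P(θ < 0.24) = 0.05 under Beta(0.35s, 0.65s). Normal approximation: (q−m)/√(m(1−m)/s) ≈ z_{0.05} = -1.64, so s ≈ 0.35·0.65·(-1.64)²/(0.24−0.35)² = 50.9.
At s = 50.9: P(θ<0.24) ≈ 0.043. Adjusting to match 0.05 gives s ≈ 46.65.
So α = 0.35·46.65 ≈ 16.33, β = 0.65·46.65 ≈ 30.32.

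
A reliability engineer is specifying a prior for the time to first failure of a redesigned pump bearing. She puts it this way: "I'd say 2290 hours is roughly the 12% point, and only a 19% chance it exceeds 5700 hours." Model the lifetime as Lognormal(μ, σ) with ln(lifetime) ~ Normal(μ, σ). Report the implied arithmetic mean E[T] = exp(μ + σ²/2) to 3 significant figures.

If T ~ Lognormal(μ,σ) then ln T ~ Normal(μ,σ), so the p-quantile of ln T is μ + z_p·σ.
ln(2290) = 7.736 and ln(5700) = 8.648; z_{0.12} = -1.175, z_{0.81} = 0.8779.
σ = (8.648 − 7.736)/(0.8779 − (-1.175)) = 0.444.
μ = 7.736 − (-1.175)·0.444 = 8.258.
E[T] = exp(μ + σ²/2) = exp(8.258 + 0.0987) = 4260 hours.

E[T] ≈ 4260 hours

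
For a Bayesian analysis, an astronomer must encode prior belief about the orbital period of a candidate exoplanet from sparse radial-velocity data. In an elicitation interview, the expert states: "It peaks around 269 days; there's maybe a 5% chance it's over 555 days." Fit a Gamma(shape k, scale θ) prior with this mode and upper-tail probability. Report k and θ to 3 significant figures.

k ≈ 6.27, θ ≈ 51

Gamma(k,θ) with k>1 has mode (k−1)θ, so θ = 269/(k−1).
Need P(X < 555) = 0.95 with θ tied to k this way. Start at k = 2, θ = 269: P(X<555) ≈ 0.611.
Too low — raise k to concentrate. Iterating converges to k ≈ 6.27.
Then θ = 269/(6.27−1) ≈ 51.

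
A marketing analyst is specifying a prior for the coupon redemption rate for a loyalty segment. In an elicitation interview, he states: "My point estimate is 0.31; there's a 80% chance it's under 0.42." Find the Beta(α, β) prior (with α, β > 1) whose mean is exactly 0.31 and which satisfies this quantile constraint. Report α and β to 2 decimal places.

With mean 0.31 fixed, write α = 0.31s, β = 0.69s where s = α+β.
Need P(θ < 0.42) = 0.8 under Beta(0.31s, 0.69s). Normal approximation: (q−m)/√(m(1−m)/s) ≈ z_{0.8} = 0.842, so s ≈ 0.31·0.69·(0.842)²/(0.42−0.31)² = 12.5.
At s = 12.5: P(θ<0.42) ≈ 0.806. Adjusting to match 0.8 gives s ≈ 11.80.
So α = 0.31·11.80 ≈ 3.66, β = 0.69·11.80 ≈ 8.14.

α ≈ 3.66, β ≈ 8.14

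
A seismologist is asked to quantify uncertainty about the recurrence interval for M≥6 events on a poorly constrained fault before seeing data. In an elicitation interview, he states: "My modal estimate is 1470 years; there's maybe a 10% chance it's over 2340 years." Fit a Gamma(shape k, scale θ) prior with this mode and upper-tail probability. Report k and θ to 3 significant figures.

Gamma(k,θ) with k>1 has mode (k−1)θ, so θ = 1470/(k−1).
Need P(X < 2340) = 0.9 with θ tied to k this way. Start at k = 2, θ = 1470: P(X<2340) ≈ 0.472.
Too low — raise k to concentrate. Iterating converges to k ≈ 9.69.
Then θ = 1470/(9.69−1) ≈ 169.

k ≈ 9.69, θ ≈ 169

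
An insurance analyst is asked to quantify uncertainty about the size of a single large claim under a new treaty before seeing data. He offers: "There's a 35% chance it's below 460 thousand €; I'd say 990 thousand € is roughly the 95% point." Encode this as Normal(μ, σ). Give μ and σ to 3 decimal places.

μ = 560.592, σ = 261.061

For Normal(μ,σ), the p-quantile is μ + z_p·σ. Here z_{0.35} = -0.3853, z_{0.95} = 1.645.
So 460 = μ − 0.3853σ and 990 = μ + 1.645σ.
Subtracting: σ = (990 − 460)/(1.645 − (-0.3853)) = 261.061.
Then μ = 460 − (-0.3853)·261.061 = 560.592.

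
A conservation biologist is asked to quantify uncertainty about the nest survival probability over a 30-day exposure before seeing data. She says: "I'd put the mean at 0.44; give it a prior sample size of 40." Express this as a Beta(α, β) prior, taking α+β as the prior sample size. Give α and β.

α = 17.6, β = 22.4

Under the effective-sample-size interpretation, Beta(α, β) has prior mean α/(α+β) and prior sample size α+β.
So α+β = 40 and α/(α+β) = 0.44, giving α = 0.44·40 = 17.6 and β = 40 − 17.6 = 22.4.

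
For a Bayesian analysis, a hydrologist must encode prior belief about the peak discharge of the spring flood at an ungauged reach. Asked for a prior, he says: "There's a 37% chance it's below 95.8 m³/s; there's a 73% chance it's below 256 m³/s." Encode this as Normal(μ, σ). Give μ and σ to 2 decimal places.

The p-quantile of Normal(μ,σ) is μ + z_p·σ, with z_{0.37} = -0.3319 and z_{0.73} = 0.6128.
Eliminate σ: μ = (z₂·x₁ − z₁·x₂)/(z₂ − z₁) = (0.6128·95.8 − (-0.3319)·256)/0.9447 = 152.08.
Then σ = (x₂ − x₁)/(z₂ − z₁) = (256 − 95.8)/0.9447 = 169.58.

μ = 152.08, σ = 169.58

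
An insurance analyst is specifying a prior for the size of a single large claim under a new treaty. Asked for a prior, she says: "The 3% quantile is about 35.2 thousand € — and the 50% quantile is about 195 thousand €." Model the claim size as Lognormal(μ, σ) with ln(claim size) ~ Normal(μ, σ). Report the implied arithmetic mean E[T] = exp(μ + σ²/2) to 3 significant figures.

E[T] ≈ 295 thousand €

If T ~ Lognormal(μ,σ) then ln T ~ Normal(μ,σ), so the p-quantile of ln T is μ + z_p·σ.
ln(35.2) = 3.561 and ln(195) = 5.273; z_{0.03} = -1.881, z_{0.5} = 0.
σ = (5.273 − 3.561)/(0 − (-1.881)) = 0.910.
μ = 3.561 − (-1.881)·0.910 = 5.273.
E[T] = exp(μ + σ²/2) = exp(5.273 + 0.4143) = 295 thousand €.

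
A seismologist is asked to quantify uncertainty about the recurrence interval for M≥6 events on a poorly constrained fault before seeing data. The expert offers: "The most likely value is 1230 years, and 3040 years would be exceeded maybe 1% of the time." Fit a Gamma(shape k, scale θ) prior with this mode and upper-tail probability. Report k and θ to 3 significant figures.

Gamma(k,θ) with k>1 has mode (k−1)θ, so θ = 1230/(k−1).
Need P(X < 3040) = 0.99 with θ tied to k this way. Start at k = 2, θ = 1230: P(X<3040) ≈ 0.707.
Too low — raise k to concentrate. Iterating converges to k ≈ 6.75.
Then θ = 1230/(6.75−1) ≈ 214.

k ≈ 6.75, θ ≈ 214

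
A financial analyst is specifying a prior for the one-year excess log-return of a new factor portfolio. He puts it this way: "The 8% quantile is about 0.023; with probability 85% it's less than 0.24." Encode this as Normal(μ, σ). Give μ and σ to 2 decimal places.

μ = 0.15, σ = 0.09

For Normal(μ,σ), the p-quantile is μ + z_p·σ. Here z_{0.08} = -1.405, z_{0.85} = 1.036.
So 0.023 = μ − 1.405σ and 0.24 = μ + 1.036σ.
Subtracting: σ = (0.24 − 0.023)/(1.036 − (-1.405)) = 0.09.
Then μ = 0.023 − (-1.405)·0.09 = 0.15.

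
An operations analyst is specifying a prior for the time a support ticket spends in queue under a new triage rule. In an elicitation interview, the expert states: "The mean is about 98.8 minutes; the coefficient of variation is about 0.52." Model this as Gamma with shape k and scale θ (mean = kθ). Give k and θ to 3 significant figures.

k ≈ 3.7, θ ≈ 26.7

For Gamma(k, scale θ): mean = kθ, variance = kθ², so CV = 1/√k.
CV = 0.52, hence k = 1/CV² = 3.7.
Then θ = mean/k = 98.8/3.7 = 26.7.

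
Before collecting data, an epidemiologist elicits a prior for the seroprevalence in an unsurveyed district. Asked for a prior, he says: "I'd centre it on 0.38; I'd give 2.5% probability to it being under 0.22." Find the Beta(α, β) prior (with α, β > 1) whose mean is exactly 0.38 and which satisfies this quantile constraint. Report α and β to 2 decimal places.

α ≈ 11.70, β ≈ 19.09

With mean 0.38 fixed, write α = 0.38s, β = 0.62s where s = α+β.
Need P(θ < 0.22) = 0.025 under Beta(0.38s, 0.62s). Normal approximation: (q−m)/√(m(1−m)/s) ≈ z_{0.025} = -1.96, so s ≈ 0.38·0.62·(-1.96)²/(0.22−0.38)² = 35.4.
At s = 35.4: P(θ<0.22) ≈ 0.018. Adjusting to match 0.025 gives s ≈ 30.79.
So α = 0.38·30.79 ≈ 11.70, β = 0.62·30.79 ≈ 19.09.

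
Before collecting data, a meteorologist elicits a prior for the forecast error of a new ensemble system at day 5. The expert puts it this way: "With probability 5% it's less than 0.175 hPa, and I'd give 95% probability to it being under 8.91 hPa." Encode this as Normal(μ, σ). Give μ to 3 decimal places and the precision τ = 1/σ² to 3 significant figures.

μ = 4.543, τ = 0.142

The p-quantile of Normal(μ,σ) is μ + z_p·σ, with z_{0.05} = -1.645 and z_{0.95} = 1.645.
Eliminate σ: μ = (z₂·x₁ − z₁·x₂)/(z₂ − z₁) = (1.645·0.175 − (-1.645)·8.91)/3.29 = 4.543.
Then σ = (x₂ − x₁)/(z₂ − z₁) = (8.91 − 0.175)/3.29 = 2.655.
Precision τ = 1/σ² = 1/2.655² = 0.142.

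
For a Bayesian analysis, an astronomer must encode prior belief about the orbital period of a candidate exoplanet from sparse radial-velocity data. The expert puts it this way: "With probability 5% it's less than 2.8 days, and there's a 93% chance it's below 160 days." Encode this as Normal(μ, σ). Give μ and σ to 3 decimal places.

For Normal(μ,σ), the p-quantile is μ + z_p·σ. Here z_{0.05} = -1.645, z_{0.93} = 1.476.
So 2.8 = μ − 1.645σ and 160 = μ + 1.476σ.
Subtracting: σ = (160 − 2.8)/(1.476 − (-1.645)) = 50.374.
Then μ = 2.8 − (-1.645)·50.374 = 85.658.

μ = 85.658, σ = 50.374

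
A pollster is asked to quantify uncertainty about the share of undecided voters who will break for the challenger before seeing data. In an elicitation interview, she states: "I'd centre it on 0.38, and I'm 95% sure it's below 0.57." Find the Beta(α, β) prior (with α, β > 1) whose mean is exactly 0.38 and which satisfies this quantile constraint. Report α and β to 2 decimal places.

α ≈ 6.92, β ≈ 11.30

With mean 0.38 fixed, write α = 0.38s, β = 0.62s where s = α+β.
Need P(θ < 0.57) = 0.95 under Beta(0.38s, 0.62s). Normal approximation: (q−m)/√(m(1−m)/s) ≈ z_{0.95} = 1.64, so s ≈ 0.38·0.62·(1.64)²/(0.57−0.38)² = 17.7.
At s = 17.7: P(θ<0.57) ≈ 0.947. Adjusting to match 0.95 gives s ≈ 18.22.
So α = 0.38·18.22 ≈ 6.92, β = 0.62·18.22 ≈ 11.30.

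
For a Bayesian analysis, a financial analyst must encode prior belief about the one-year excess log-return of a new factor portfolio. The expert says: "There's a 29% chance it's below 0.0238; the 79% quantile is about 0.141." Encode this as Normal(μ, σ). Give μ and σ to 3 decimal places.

μ = 0.071, σ = 0.086

The p-quantile of Normal(μ,σ) is μ + z_p·σ, with z_{0.29} = -0.5534 and z_{0.79} = 0.8064.
Eliminate σ: μ = (z₂·x₁ − z₁·x₂)/(z₂ − z₁) = (0.8064·0.0238 − (-0.5534)·0.141)/1.36 = 0.071.
Then σ = (x₂ − x₁)/(z₂ − z₁) = (0.141 − 0.0238)/1.36 = 0.086.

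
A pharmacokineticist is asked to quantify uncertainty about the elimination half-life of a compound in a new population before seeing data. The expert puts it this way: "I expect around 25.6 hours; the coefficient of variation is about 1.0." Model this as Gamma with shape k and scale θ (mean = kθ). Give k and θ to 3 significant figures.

k ≈ 1, θ ≈ 25.6

For Gamma(k, scale θ): mean = kθ, variance = kθ², so CV = 1/√k.
CV = 1.0, hence k = 1/CV² = 1.
Then θ = mean/k = 25.6/1 = 25.6.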